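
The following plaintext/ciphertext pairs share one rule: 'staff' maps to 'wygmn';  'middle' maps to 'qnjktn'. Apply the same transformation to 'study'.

wyakg

In staff: s→w is +4, t→y is +5, a→g is +6, f→m is +7 — the shift increases by 1 each position. Letter i (0-indexed) is shifted by i+4, so successive shifts are 4, 5, 6, ….
For study: s+4=w, t+5=y, u+6=a, d+7=k, y+8=g.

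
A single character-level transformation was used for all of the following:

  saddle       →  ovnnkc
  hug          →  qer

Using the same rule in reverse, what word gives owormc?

scheme

Read the word backwards and shift each letter +10.
Decoding owormc: shift back: o−10=e, w−10=m, o−10=e, r−10=h, m−10=c, c−10=s → emehcs; then reverse → scheme.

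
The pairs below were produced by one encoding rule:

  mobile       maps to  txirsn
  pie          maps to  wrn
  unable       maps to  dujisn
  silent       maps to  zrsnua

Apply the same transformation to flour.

The shift depends on letter class: consonant m→t is +7, but vowel o→x is +9. The rule splits by letter class: vowels +9, consonants +7.
For flour: f(cons)+7=m, l(cons)+7=s, o(vowel)+9=x, u(vowel)+9=d, r(cons)+7=y.

msxdy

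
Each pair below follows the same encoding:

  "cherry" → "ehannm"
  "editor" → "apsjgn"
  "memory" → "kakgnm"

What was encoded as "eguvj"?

count

c(2)→e(4) and h(7)→h(7) fit y≡11x+8 (mod 26); the inverse of 11 mod 26 is 19. This is an affine cipher: with a=0,…,z=25, each position x becomes (11x+8) mod 26.
Decoding eguvj: e(4)→19·(4−8)≡2=c; g(6)→19·(6−8)≡14=o; u(20)→19·(20−8)≡20=u; v(21)→19·(21−8)≡13=n; j(9)→19·(9−8)≡19=t (all mod 26).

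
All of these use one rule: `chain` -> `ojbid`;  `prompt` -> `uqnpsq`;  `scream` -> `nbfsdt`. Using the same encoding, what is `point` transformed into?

uojpq

The output letters match the input read backwards, each shifted +1: chain reversed is niahc. Two steps: reverse the string, then apply a Caesar shift of +1.
On point: reverse → tniop; then shift: t+1=u, n+1=o, i+1=j, o+1=p, p+1=q.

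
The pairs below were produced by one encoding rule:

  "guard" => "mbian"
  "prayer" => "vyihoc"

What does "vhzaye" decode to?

In guard: g→m is +6, u→b is +7, a→i is +8, r→a is +9 — the shift increases by 1 each position. Letter i (0-indexed) is shifted by i+6, so successive shifts are 6, 7, 8, ….
Reversing it on vhzaye: v−6=p, h−7=a, z−8=r, a−9=r, y−10=o, e−11=t.

parrot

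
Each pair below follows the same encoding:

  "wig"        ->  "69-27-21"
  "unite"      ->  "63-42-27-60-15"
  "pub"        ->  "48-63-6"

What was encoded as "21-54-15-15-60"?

w(#23)→69 and i(#9)→27: differences scale by 3, so n = 3·pos + 0. The formula is n = 3×(alphabet index, a=1).
Reversing it on 21-54-15-15-60: 21→(21−0)÷3=7=g, 54→(54−0)÷3=18=r, 15→(15−0)÷3=5=e, 15→(15−0)÷3=5=e, 60→(60−0)÷3=20=t.

greet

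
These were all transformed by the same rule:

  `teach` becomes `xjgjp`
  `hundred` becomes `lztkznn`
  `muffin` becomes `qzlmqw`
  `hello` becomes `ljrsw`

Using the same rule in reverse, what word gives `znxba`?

virus

The shift increases by 1 at each position, starting from +4: 4, 5, 6, ….
Reversing it on znxba: z−4=v, n−5=i, x−6=r, b−7=u, a−8=s.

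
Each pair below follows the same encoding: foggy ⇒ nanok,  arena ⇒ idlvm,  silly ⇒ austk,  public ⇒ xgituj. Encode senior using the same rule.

Shifts by position in foggy: pos 0: f→n (+8), pos 1: o→a (+12), pos 2: g→n (+7), pos 3: g→o (+8), pos 4: y→k (+12) — repeating every 3. The shifts repeat in a cycle of length 3: positions 0,1,… shift by +8, +12, +7, then the pattern repeats.
For senior: s+8=a, e+12=q, n+7=u, i+8=q, o+12=a, r+7=y.

aquqay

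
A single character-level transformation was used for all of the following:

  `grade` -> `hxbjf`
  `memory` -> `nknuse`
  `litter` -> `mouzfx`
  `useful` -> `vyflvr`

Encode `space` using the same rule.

Shifts by position in grade: pos 0: g→h (+1), pos 1: r→x (+6), pos 2: a→b (+1), pos 3: d→j (+6) — repeating every 2. The shifts repeat in a cycle of length 2: positions 0,1,… shift by +1, +6, then the pattern repeats.
On space: s+1=t, p+6=v, a+1=b, c+6=i, e+1=f.

tvbif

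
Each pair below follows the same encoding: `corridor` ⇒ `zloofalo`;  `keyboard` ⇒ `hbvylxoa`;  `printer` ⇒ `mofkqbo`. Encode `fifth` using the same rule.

cfcqe

Compare letters: c→z is +23, o→l is +23, r→o is +23 — a constant shift. Each letter is shifted forward by 23 in the alphabet (a Caesar shift of +23).
On fifth: f+23=c, i+23=f, f+23=c, t+23=q, h+23=e.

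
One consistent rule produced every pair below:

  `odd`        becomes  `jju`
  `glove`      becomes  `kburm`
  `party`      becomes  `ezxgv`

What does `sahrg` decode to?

The output letters match the input read backwards, each shifted +6: odd reversed is ddo. Read the word backwards and shift each letter +6.
Decoding sahrg: shift back: s−6=m, a−6=u, h−6=b, r−6=l, g−6=a → mubla; then reverse → album.

album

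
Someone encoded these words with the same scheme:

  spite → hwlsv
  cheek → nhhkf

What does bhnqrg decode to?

donkey

The output letters match the input read backwards, each shifted +3: spite reversed is etips. Two steps: reverse the string, then apply a Caesar shift of +3.
Undoing it on bhnqrg: shift back: b−3=y, h−3=e, n−3=k, q−3=n, r−3=o, g−3=d → yeknod; then reverse → donkey.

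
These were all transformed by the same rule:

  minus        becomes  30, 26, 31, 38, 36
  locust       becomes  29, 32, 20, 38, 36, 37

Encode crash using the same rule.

m is letter #13 and maps to 30: an offset of 17. Each letter is replaced by its alphabet position (a=1..z=26) + 17.
For crash: c=3→20, r=18→35, a=1→18, s=19→36, h=8→25.

20, 35, 18, 36, 25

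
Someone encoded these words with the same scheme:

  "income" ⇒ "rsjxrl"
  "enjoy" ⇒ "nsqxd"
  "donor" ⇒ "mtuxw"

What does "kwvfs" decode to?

A repeating key of period 3 is used — shifts +9, +5, +7 over and over.
Undoing it on kwvfs: k−9=b, w−5=r, v−7=o, f−9=w, s−5=n.

brown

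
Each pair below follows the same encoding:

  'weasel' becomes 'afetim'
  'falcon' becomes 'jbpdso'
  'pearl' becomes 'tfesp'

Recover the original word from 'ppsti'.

loose

A repeating key of period 2 is used — shifts +4, +1 over and over.
Decoding ppsti: p−4=l, p−1=o, s−4=o, t−1=s, i−4=e.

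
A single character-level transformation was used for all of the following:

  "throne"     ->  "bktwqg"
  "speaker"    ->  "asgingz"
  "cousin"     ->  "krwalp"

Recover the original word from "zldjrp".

ribbon

Shifts by position in throne: pos 0: t→b (+8), pos 1: h→k (+3), pos 2: r→t (+2), pos 3: o→w (+8), pos 4: n→q (+3), pos 5: e→g (+2) — repeating every 3. It's a Vigenère-style cipher with numeric key [8,3,2]: position i shifts by key[i mod 3].
Decoding zldjrp: z−8=r, l−3=i, d−2=b, j−8=b, r−3=o, p−2=n.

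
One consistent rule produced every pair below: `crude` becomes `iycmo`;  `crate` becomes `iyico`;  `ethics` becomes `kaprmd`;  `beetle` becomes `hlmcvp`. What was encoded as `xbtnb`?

ruler

In crude: c→i is +6, r→y is +7, u→c is +8, d→m is +9 — the shift increases by 1 each position. The shift increases by 1 at each position, starting from +6: 6, 7, 8, ….
Reversing it on xbtnb: x−6=r, b−7=u, t−8=l, n−9=e, b−10=r.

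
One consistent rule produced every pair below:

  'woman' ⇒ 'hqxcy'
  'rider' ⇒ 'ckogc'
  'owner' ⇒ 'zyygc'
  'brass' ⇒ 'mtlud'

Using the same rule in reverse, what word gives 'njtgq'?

chief

Shifts by position in woman: pos 0: w→h (+11), pos 1: o→q (+2), pos 2: m→x (+11), pos 3: a→c (+2) — repeating every 2. A repeating key of period 2 is used — shifts +11, +2 over and over.
Reversing it on njtgq: n−11=c, j−2=h, t−11=i, g−2=e, q−11=f.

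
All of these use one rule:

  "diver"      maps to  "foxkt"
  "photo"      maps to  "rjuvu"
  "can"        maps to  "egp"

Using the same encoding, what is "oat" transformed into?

The shift depends on letter class: consonant d→f is +2, but vowel i→o is +6. Two shifts are in play — +6 for a/e/i/o/u, +2 for every other letter.
Applying it to oat: o(vowel)+6=u, a(vowel)+6=g, t(cons)+2=v.

ugv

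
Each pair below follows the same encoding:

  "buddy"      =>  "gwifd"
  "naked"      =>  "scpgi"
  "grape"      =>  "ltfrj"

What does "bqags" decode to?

The shifts repeat in a cycle of length 2: positions 0,1,… shift by +5, +2, then the pattern repeats.
Reversing it on bqags: b−5=w, q−2=o, a−5=v, g−2=e, s−5=n.

woven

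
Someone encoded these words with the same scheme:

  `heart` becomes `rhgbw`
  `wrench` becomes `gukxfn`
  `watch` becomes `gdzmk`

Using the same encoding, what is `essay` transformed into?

Shifts by position in heart: pos 0: h→r (+10), pos 1: e→h (+3), pos 2: a→g (+6), pos 3: r→b (+10), pos 4: t→w (+3) — repeating every 3. It's a Vigenère-style cipher with numeric key [10,3,6]: position i shifts by key[i mod 3].
On essay: e+10=o, s+3=v, s+6=y, a+10=k, y+3=b.

ovykb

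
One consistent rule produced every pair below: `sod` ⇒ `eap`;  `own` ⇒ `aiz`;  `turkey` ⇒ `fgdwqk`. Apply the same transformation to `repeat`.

dqbqmf

This is a Caesar cipher with shift 12.
Applying it to repeat: r+12=d, e+12=q, p+12=b, e+12=q, a+12=m, t+12=f.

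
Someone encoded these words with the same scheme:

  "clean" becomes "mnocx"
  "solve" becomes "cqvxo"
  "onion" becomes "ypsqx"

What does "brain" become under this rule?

ltkkx

Shifts by position in clean: pos 0: c→m (+10), pos 1: l→n (+2), pos 2: e→o (+10), pos 3: a→c (+2) — repeating every 2. It's a Vigenère-style cipher with numeric key [10,2]: position i shifts by key[i mod 2].
For brain: b+10=l, r+2=t, a+10=k, i+2=k, n+10=x.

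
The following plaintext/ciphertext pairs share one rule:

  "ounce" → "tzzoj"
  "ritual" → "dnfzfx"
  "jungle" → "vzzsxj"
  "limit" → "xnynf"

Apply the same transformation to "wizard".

inlfdp

The shift depends on letter class: consonant n→z is +12, but vowel o→t is +5. Two shifts are in play — +5 for a/e/i/o/u, +12 for every other letter.
For wizard: w(cons)+12=i, i(vowel)+5=n, z(cons)+12=l, a(vowel)+5=f, r(cons)+12=d, d(cons)+12=p.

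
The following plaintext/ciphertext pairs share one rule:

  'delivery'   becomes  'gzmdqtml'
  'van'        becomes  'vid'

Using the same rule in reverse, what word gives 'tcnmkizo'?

The output letters match the input read backwards, each shifted +8: delivery reversed is yreviled. Two steps: reverse the string, then apply a Caesar shift of +8.
Decoding tcnmkizo: shift back: t−8=l, c−8=u, n−8=f, m−8=e, k−8=c, i−8=a, z−8=r, o−8=g → lufecarg; then reverse → graceful.

graceful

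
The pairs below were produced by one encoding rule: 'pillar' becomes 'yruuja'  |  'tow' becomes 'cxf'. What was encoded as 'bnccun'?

settle

Every letter moves 9 places later in the alphabet, wrapping around z→a.
Decoding bnccun: b−9=s, n−9=e, c−9=t, c−9=t, u−9=l, n−9=e.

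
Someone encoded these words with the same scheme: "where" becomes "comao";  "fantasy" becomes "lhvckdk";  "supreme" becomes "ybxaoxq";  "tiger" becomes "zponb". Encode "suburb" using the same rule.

ybjdbm

In where: w→c is +6, h→o is +7, e→m is +8, r→a is +9 — the shift increases by 1 each position. Each letter shifts forward by (position + 6), i.e. 6, 7, 8, … — the shift grows by one for each successive letter.
On suburb: s+6=y, u+7=b, b+8=j, u+9=d, r+10=b, b+11=m.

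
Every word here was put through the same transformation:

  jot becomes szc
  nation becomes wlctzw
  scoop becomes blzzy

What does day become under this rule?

mlh

The shift depends on letter class: consonant j→s is +9, but vowel o→z is +11. Vowels shift forward by 11 and consonants shift forward by 9.
On day: d(cons)+9=m, a(vowel)+11=l, y(cons)+9=h.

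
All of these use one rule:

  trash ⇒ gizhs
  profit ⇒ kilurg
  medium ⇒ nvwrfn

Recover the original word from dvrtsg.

weight

Each pair mirrors across the alphabet (t↔g, r↔i, a↔z): positions sum to 25. Letters are reflected about the middle of the alphabet (position → 25−position): Atbash.
Decoding dvrtsg: d↔w, v↔e, r↔i, t↔g, s↔h, g↔t.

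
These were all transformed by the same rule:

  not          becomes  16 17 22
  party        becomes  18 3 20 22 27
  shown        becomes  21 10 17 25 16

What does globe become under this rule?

n is letter #14 and maps to 16: an offset of 2. The number is (letter's place in the alphabet, a=1) + 2.
On globe: g=7→9, l=12→14, o=15→17, b=2→4, e=5→7.

9 14 17 4 7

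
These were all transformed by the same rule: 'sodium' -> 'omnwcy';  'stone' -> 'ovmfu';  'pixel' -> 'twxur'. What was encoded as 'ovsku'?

stake

Each letter's alphabet position (a=0..z=25) is mapped through 7·x+18 mod 26 — an affine cipher.
Decoding ovsku: o(14)→15·(14−18)≡18=s; v(21)→15·(21−18)≡19=t; s(18)→15·(18−18)≡0=a; k(10)→15·(10−18)≡10=k; u(20)→15·(20−18)≡4=e (all mod 26).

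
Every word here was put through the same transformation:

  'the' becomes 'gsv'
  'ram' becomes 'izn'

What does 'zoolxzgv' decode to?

allocate

Each pair mirrors across the alphabet (t↔g, h↔s, e↔v): positions sum to 25. This is the alphabet-reversal cipher (Atbash): a becomes z, b becomes y, etc.
Reversing it on zoolxzgv: z↔a, o↔l, o↔l, l↔o, x↔c, z↔a, g↔t, v↔e.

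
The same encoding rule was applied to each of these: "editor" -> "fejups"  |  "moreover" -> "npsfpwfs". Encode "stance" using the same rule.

Compare letters: e→f is +1, d→e is +1, i→j is +1 — a constant shift. Each letter is shifted forward by 1 in the alphabet (a Caesar shift of +1).
For stance: s+1=t, t+1=u, a+1=b, n+1=o, c+1=d, e+1=f.

tubodf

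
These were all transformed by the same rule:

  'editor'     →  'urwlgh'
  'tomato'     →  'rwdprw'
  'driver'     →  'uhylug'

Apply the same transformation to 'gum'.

The output letters match the input read backwards, each shifted +3: editor reversed is rotide. Read the word backwards and shift each letter +3.
On gum: reverse → mug; then shift: m+3=p, u+3=x, g+3=j.

pxj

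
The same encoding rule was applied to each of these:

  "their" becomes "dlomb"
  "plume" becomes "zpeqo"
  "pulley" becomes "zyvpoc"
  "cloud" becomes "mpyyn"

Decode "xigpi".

A repeating key of period 2 is used — shifts +10, +4 over and over.
Undoing it on xigpi: x−10=n, i−4=e, g−10=w, p−4=l, i−10=y.

newly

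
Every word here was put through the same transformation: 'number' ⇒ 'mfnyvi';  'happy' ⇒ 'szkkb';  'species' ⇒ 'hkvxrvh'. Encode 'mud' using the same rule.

Each pair mirrors across the alphabet (n↔m, u↔f, m↔n): positions sum to 25. Each letter is replaced by its mirror in the alphabet: a↔z, b↔y, c↔x, and so on (the Atbash cipher).
On mud: m↔n, u↔f, d↔w.

nfw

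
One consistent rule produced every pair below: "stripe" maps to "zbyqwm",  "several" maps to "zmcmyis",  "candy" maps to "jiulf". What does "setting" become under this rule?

zmabpvn

Shifts by position in stripe: pos 0: s→z (+7), pos 1: t→b (+8), pos 2: r→y (+7), pos 3: i→q (+8) — repeating every 2. It's a Vigenère-style cipher with numeric key [7,8]: position i shifts by key[i mod 2].
On setting: s+7=z, e+8=m, t+7=a, t+8=b, i+7=p, n+8=v, g+7=n.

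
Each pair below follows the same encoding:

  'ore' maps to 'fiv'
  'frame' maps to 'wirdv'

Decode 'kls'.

Compare letters: o→f is +17, r→i is +17, e→v is +17 — a constant shift. Each letter is shifted forward by 17 in the alphabet (a Caesar shift of +17).
Reversing it on kls: k−17=t, l−17=u, s−17=b.

tub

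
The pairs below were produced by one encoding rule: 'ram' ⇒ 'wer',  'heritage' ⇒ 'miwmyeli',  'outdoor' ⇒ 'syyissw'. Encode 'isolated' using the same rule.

The shift depends on letter class: consonant r→w is +5, but vowel a→e is +4. The rule splits by letter class: vowels +4, consonants +5.
Applying it to isolated: i(vowel)+4=m, s(cons)+5=x, o(vowel)+4=s, l(cons)+5=q, a(vowel)+4=e, t(cons)+5=y, e(vowel)+4=i, d(cons)+5=i.

mxsqeyii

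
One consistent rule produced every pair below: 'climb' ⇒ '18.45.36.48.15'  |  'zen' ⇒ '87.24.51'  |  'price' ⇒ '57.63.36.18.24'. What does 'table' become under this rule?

69.12.15.45.24

c(#3)→18 and l(#12)→45: differences scale by 3, so n = 3·pos + 9. With a=1..z=26, the number is 3·pos + 9.
Applying it to table: t=20→69, a=1→12, b=2→15, l=12→45, e=5→24.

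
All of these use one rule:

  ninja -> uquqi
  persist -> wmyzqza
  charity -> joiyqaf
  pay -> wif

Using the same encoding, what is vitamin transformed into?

The shift depends on letter class: consonant n→u is +7, but vowel i→q is +8. Two shifts are in play — +8 for a/e/i/o/u, +7 for every other letter.
For vitamin: v(cons)+7=c, i(vowel)+8=q, t(cons)+7=a, a(vowel)+8=i, m(cons)+7=t, i(vowel)+8=q, n(cons)+7=u.

cqaitqu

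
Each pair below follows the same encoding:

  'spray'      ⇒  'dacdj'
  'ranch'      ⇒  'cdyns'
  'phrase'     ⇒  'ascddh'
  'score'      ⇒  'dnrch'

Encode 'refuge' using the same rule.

chqxrh

The shift depends on letter class: consonant s→d is +11, but vowel a→d is +3. Vowels shift forward by 3 and consonants shift forward by 11.
For refuge: r(cons)+11=c, e(vowel)+3=h, f(cons)+11=q, u(vowel)+3=x, g(cons)+11=r, e(vowel)+3=h.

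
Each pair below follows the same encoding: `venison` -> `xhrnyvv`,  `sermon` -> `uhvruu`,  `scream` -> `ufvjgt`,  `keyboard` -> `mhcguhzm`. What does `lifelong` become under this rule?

In venison: v→x is +2, e→h is +3, n→r is +4, i→n is +5 — the shift increases by 1 each position. Each letter shifts forward by (position + 2), i.e. 2, 3, 4, … — the shift grows by one for each successive letter.
For lifelong: l+2=n, i+3=l, f+4=j, e+5=j, l+6=r, o+7=v, n+8=v, g+9=p.

nljjrvvp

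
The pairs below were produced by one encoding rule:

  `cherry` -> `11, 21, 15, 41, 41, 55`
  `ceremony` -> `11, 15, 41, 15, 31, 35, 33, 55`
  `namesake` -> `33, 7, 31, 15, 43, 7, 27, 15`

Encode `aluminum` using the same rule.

7, 29, 47, 31, 23, 33, 47, 31

c(#3)→11 and h(#8)→21: differences scale by 2, so n = 2·pos + 5. The formula is n = 2×(alphabet index, a=1) + 5.
Applying it to aluminum: a=1→7, l=12→29, u=21→47, m=13→31, i=9→23, n=14→33, u=21→47, m=13→31.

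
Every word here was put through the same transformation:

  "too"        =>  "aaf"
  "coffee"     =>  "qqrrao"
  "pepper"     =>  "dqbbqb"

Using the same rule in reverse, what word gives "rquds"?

grief

Read the word backwards and shift each letter +12.
Decoding rquds: shift back: r−12=f, q−12=e, u−12=i, d−12=r, s−12=g → feirg; then reverse → grief.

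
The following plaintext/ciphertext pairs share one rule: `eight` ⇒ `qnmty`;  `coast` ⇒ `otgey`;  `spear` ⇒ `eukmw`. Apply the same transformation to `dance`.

A repeating key of period 3 is used — shifts +12, +5, +6 over and over.
For dance: d+12=p, a+5=f, n+6=t, c+12=o, e+5=j.

pftoj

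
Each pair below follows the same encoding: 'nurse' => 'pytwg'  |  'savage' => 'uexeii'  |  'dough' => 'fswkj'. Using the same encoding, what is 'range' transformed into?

tepkg

Shifts by position in nurse: pos 0: n→p (+2), pos 1: u→y (+4), pos 2: r→t (+2), pos 3: s→w (+4) — repeating every 2. A repeating key of period 2 is used — shifts +2, +4 over and over.
For range: r+2=t, a+4=e, n+2=p, g+4=k, e+2=g.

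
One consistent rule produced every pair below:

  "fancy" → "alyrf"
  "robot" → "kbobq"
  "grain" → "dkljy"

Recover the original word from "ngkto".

f(5)→a(0) and a(0)→l(11) fit y≡3x+11 (mod 26); the inverse of 3 mod 26 is 9. Treating letters as 0–25, the rule is x ↦ 3x + 11 (mod 26).
Undoing it on ngkto: n(13)→9·(13−11)≡18=s; g(6)→9·(6−11)≡7=h; k(10)→9·(10−11)≡17=r; t(19)→9·(19−11)≡20=u; o(14)→9·(14−11)≡1=b (all mod 26).

shrub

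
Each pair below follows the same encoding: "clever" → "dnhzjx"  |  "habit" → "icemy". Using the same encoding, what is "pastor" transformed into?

The shift increases by 1 at each position, starting from +1: 1, 2, 3, ….
Applying it to pastor: p+1=q, a+2=c, s+3=v, t+4=x, o+5=t, r+6=x.

qcvxtx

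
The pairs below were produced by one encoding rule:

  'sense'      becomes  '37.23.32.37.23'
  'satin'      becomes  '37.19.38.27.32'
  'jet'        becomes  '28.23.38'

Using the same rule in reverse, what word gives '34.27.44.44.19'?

s is letter #19 and maps to 37: an offset of 18. Each letter is replaced by its alphabet position (a=1..z=26) + 18.
Decoding 34.27.44.44.19: 34→(34−18)÷1=16=p, 27→(27−18)÷1=9=i, 44→(44−18)÷1=26=z, 44→(44−18)÷1=26=z, 19→(19−18)÷1=1=a.

pizza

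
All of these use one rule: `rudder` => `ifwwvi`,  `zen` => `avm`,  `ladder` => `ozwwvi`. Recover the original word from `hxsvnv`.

scheme

Each pair mirrors across the alphabet (r↔i, u↔f, d↔w): positions sum to 25. Letters are reflected about the middle of the alphabet (position → 25−position): Atbash.
Undoing it on hxsvnv: h↔s, x↔c, s↔h, v↔e, n↔m, v↔e.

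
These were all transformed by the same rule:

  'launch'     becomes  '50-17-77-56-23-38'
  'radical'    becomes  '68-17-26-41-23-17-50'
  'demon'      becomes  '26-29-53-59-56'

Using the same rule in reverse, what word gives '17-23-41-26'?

l(#12)→50 and a(#1)→17: differences scale by 3, so n = 3·pos + 14. Each letter becomes 3×(its alphabet position, a=1..z=26) + 14.
Reversing it on 17-23-41-26: 17→(17−14)÷3=1=a, 23→(23−14)÷3=3=c, 41→(41−14)÷3=9=i, 26→(26−14)÷3=4=d.

acid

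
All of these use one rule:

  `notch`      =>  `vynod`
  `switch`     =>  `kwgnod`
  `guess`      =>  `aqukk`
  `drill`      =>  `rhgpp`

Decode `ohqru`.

n(13)→v(21) and o(14)→y(24) fit y≡3x+8 (mod 26); the inverse of 3 mod 26 is 9. This is an affine cipher: with a=0,…,z=25, each position x becomes (3x+8) mod 26.
Undoing it on ohqru: o(14)→9·(14−8)≡2=c; h(7)→9·(7−8)≡17=r; q(16)→9·(16−8)≡20=u; r(17)→9·(17−8)≡3=d; u(20)→9·(20−8)≡4=e (all mod 26).

crude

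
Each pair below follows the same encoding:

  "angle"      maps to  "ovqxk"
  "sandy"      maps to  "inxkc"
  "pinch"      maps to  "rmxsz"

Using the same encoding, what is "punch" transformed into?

rmxez

Read the word backwards and shift each letter +10.
For punch: reverse → hcnup; then shift: h+10=r, c+10=m, n+10=x, u+10=e, p+10=z.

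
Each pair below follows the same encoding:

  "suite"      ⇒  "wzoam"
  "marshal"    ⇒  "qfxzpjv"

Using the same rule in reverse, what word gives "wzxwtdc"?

surplus

In suite: s→w is +4, u→z is +5, i→o is +6, t→a is +7 — the shift increases by 1 each position. Letter i (0-indexed) is shifted by i+4, so successive shifts are 4, 5, 6, ….
Reversing it on wzxwtdc: w−4=s, z−5=u, x−6=r, w−7=p, t−8=l, d−9=u, c−10=s.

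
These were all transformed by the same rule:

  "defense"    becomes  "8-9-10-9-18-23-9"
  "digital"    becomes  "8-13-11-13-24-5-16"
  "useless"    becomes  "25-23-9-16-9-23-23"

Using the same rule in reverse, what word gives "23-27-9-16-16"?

d is letter #4 and maps to 8: an offset of 4. The number is (letter's place in the alphabet, a=1) + 4.
Decoding 23-27-9-16-16: 23→(23−4)÷1=19=s, 27→(27−4)÷1=23=w, 9→(9−4)÷1=5=e, 16→(16−4)÷1=12=l, 16→(16−4)÷1=12=l.

swell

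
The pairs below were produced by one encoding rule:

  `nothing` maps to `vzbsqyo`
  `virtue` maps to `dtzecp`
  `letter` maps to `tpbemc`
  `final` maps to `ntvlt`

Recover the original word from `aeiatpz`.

stapler

Shifts by position in nothing: pos 0: n→v (+8), pos 1: o→z (+11), pos 2: t→b (+8), pos 3: h→s (+11) — repeating every 2. It's a Vigenère-style cipher with numeric key [8,11]: position i shifts by key[i mod 2].
Reversing it on aeiatpz: a−8=s, e−11=t, i−8=a, a−11=p, t−8=l, p−11=e, z−8=r.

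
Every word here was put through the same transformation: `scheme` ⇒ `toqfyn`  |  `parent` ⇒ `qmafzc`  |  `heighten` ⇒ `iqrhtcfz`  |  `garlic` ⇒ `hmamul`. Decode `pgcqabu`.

outpost

The shifts repeat in a cycle of length 3: positions 0,1,… shift by +1, +12, +9, then the pattern repeats.
Decoding pgcqabu: p−1=o, g−12=u, c−9=t, q−1=p, a−12=o, b−9=s, u−1=t.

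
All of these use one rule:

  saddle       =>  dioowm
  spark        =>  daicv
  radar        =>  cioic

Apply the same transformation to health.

smiwes

The shift depends on letter class: consonant s→d is +11, but vowel a→i is +8. The rule splits by letter class: vowels +8, consonants +11.
For health: h(cons)+11=s, e(vowel)+8=m, a(vowel)+8=i, l(cons)+11=w, t(cons)+11=e, h(cons)+11=s.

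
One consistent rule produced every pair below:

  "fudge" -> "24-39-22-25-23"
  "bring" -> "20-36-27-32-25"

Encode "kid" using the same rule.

29-27-22

f is letter #6 and maps to 24: an offset of 18. The number is (letter's place in the alphabet, a=1) + 18.
On kid: k=11→29, i=9→27, d=4→22.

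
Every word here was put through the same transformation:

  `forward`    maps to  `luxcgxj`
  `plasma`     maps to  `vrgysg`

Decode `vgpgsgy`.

This is a Caesar cipher with shift 6.
Reversing it on vgpgsgy: v−6=p, g−6=a, p−6=j, g−6=a, s−6=m, g−6=a, y−6=s.

pajamas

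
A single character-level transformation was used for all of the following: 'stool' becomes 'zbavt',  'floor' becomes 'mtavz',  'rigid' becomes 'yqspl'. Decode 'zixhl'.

A repeating key of period 3 is used — shifts +7, +8, +12 over and over.
Undoing it on zixhl: z−7=s, i−8=a, x−12=l, h−7=a, l−8=d.

salad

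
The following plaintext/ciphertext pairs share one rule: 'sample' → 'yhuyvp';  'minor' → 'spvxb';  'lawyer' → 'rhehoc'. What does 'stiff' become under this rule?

In sample: s→y is +6, a→h is +7, m→u is +8, p→y is +9 — the shift increases by 1 each position. The shift increases by 1 at each position, starting from +6: 6, 7, 8, ….
On stiff: s+6=y, t+7=a, i+8=q, f+9=o, f+10=p.

yaqop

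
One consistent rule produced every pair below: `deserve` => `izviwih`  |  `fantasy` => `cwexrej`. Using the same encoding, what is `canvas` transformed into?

wezreg

The output letters match the input read backwards, each shifted +4: deserve reversed is evresed. Two steps: reverse the string, then apply a Caesar shift of +4.
For canvas: reverse → savnac; then shift: s+4=w, a+4=e, v+4=z, n+4=r, a+4=e, c+4=g.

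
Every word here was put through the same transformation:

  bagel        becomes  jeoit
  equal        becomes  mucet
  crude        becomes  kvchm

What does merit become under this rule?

uizmb

Shifts by position in bagel: pos 0: b→j (+8), pos 1: a→e (+4), pos 2: g→o (+8), pos 3: e→i (+4) — repeating every 2. It's a Vigenère-style cipher with numeric key [8,4]: position i shifts by key[i mod 2].
Applying it to merit: m+8=u, e+4=i, r+8=z, i+4=m, t+8=b.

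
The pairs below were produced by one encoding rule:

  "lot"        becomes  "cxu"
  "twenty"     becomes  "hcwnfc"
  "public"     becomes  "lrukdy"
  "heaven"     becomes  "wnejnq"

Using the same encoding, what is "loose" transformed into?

The output letters match the input read backwards, each shifted +9: lot reversed is tol. Two steps: reverse the string, then apply a Caesar shift of +9.
Applying it to loose: reverse → esool; then shift: e+9=n, s+9=b, o+9=x, o+9=x, l+9=u.

nbxxu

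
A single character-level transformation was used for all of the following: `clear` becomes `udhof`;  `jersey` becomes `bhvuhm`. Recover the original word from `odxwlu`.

ritual

The output letters match the input read backwards, each shifted +3: clear reversed is raelc. The word is reversed, then every letter is shifted forward by 3.
Reversing it on odxwlu: shift back: o−3=l, d−3=a, x−3=u, w−3=t, l−3=i, u−3=r → lautir; then reverse → ritual.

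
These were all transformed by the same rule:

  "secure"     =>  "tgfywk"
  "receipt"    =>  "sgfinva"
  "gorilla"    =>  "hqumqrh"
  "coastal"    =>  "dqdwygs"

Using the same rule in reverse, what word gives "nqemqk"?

mobile

Letter i (0-indexed) is shifted by i+1, so successive shifts are 1, 2, 3, ….
Reversing it on nqemqk: n−1=m, q−2=o, e−3=b, m−4=i, q−5=l, k−6=e.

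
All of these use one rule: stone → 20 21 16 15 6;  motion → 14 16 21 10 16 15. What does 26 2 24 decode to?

s is letter #19 and maps to 20: an offset of 1. Letters become their 1-based position plus 1 (so a→2, b→3, …).
Undoing it on 26 2 24: 26→(26−1)÷1=25=y, 2→(2−1)÷1=1=a, 24→(24−1)÷1=23=w.

yaw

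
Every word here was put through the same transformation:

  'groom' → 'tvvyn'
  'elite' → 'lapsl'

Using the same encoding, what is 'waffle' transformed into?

The output letters match the input read backwards, each shifted +7: groom reversed is moorg. Two steps: reverse the string, then apply a Caesar shift of +7.
On waffle: reverse → elffaw; then shift: e+7=l, l+7=s, f+7=m, f+7=m, a+7=h, w+7=d.

lsmmhd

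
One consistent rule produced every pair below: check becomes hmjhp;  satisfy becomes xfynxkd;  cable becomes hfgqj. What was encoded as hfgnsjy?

cabinet

It's a constant shift of +5 (ROT5).
Reversing it on hfgnsjy: h−5=c, f−5=a, g−5=b, n−5=i, s−5=n, j−5=e, y−5=t.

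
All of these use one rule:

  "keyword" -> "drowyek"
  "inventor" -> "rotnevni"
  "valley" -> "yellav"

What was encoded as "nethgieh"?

The output letters match the input read backwards: keyword reversed is drowyek. The word is simply reversed.
Reversing it on nethgieh: then reverse → heighten.

heighten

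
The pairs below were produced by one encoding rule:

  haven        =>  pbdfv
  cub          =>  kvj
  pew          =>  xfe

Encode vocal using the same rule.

The shift depends on letter class: consonant h→p is +8, but vowel a→b is +1. Two shifts are in play — +1 for a/e/i/o/u, +8 for every other letter.
Applying it to vocal: v(cons)+8=d, o(vowel)+1=p, c(cons)+8=k, a(vowel)+1=b, l(cons)+8=t.

dpkbt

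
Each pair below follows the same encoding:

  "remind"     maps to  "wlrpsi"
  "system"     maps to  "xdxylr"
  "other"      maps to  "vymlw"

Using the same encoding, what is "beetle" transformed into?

The shift depends on letter class: consonant r→w is +5, but vowel e→l is +7. Vowels shift forward by 7 and consonants shift forward by 5.
On beetle: b(cons)+5=g, e(vowel)+7=l, e(vowel)+7=l, t(cons)+5=y, l(cons)+5=q, e(vowel)+7=l.

gllyql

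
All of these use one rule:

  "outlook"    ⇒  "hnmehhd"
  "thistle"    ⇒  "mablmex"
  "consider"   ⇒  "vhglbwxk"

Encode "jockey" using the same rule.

chvdxr

Compare letters: o→h is +19, u→n is +19, t→m is +19 — a constant shift. It's a constant shift of +19 (ROT19).
Applying it to jockey: j+19=c, o+19=h, c+19=v, k+19=d, e+19=x, y+19=r.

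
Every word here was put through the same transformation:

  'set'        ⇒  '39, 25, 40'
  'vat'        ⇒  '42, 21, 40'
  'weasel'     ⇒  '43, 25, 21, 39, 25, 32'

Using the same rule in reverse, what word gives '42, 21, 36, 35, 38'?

s is letter #19 and maps to 39: an offset of 20. Each letter is replaced by its alphabet position (a=1..z=26) + 20.
Decoding 42, 21, 36, 35, 38: 42→(42−20)÷1=22=v, 21→(21−20)÷1=1=a, 36→(36−20)÷1=16=p, 35→(35−20)÷1=15=o, 38→(38−20)÷1=18=r.

vapor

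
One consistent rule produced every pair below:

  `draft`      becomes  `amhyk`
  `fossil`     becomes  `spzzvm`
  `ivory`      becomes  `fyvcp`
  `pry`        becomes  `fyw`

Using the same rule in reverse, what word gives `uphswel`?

The output letters match the input read backwards, each shifted +7: draft reversed is tfard. The word is reversed, then every letter is shifted forward by 7.
Decoding uphswel: shift back: u−7=n, p−7=i, h−7=a, s−7=l, w−7=p, e−7=x, l−7=e → nialpxe; then reverse → explain.

explain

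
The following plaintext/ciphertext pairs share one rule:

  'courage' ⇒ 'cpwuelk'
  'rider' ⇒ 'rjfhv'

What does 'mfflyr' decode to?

medium

In courage: c→c is +0, o→p is +1, u→w is +2, r→u is +3 — the shift increases by 1 each position. The shift increases by 1 at each position, starting from +0: 0, 1, 2, ….
Reversing it on mfflyr: m−0=m, f−1=e, f−2=d, l−3=i, y−4=u, r−5=m.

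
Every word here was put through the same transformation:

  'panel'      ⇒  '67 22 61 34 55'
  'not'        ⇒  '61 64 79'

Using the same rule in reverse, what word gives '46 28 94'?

p(#16)→67 and a(#1)→22: differences scale by 3, so n = 3·pos + 19. Each letter becomes 3×(its alphabet position, a=1..z=26) + 19.
Decoding 46 28 94: 46→(46−19)÷3=9=i, 28→(28−19)÷3=3=c, 94→(94−19)÷3=25=y.

icy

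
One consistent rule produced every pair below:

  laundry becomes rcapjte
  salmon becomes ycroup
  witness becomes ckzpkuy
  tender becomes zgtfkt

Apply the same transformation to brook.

htuqq

Shifts by position in laundry: pos 0: l→r (+6), pos 1: a→c (+2), pos 2: u→a (+6), pos 3: n→p (+2) — repeating every 2. A repeating key of period 2 is used — shifts +6, +2 over and over.
Applying it to brook: b+6=h, r+2=t, o+6=u, o+2=q, k+6=q.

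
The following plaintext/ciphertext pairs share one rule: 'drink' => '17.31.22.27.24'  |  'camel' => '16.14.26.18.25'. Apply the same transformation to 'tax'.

33.14.37

d is letter #4 and maps to 17: an offset of 13. Each letter is replaced by its alphabet position (a=1..z=26) + 13.
For tax: t=20→33, a=1→14, x=24→37.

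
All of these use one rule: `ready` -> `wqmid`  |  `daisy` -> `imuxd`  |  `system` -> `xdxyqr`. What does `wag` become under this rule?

The shift depends on letter class: consonant r→w is +5, but vowel e→q is +12. The rule splits by letter class: vowels +12, consonants +5.
For wag: w(cons)+5=b, a(vowel)+12=m, g(cons)+5=l.

bml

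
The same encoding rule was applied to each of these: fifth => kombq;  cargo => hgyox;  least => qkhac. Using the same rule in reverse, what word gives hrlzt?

clerk

Each letter shifts forward by (position + 5), i.e. 5, 6, 7, … — the shift grows by one for each successive letter.
Decoding hrlzt: h−5=c, r−6=l, l−7=e, z−8=r, t−9=k.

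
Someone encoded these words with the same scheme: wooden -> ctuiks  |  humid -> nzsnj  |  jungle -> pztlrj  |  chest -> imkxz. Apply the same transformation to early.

kfxqe

Shifts by position in wooden: pos 0: w→c (+6), pos 1: o→t (+5), pos 2: o→u (+6), pos 3: d→i (+5) — repeating every 2. It's a Vigenère-style cipher with numeric key [6,5]: position i shifts by key[i mod 2].
Applying it to early: e+6=k, a+5=f, r+6=x, l+5=q, y+6=e.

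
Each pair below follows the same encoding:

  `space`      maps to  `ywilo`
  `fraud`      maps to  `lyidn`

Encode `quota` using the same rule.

wbwck

Letter i (0-indexed) is shifted by i+6, so successive shifts are 6, 7, 8, ….
On quota: q+6=w, u+7=b, o+8=w, t+9=c, a+10=k.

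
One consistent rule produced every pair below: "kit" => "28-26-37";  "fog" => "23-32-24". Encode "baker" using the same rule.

19-18-28-22-35

k is letter #11 and maps to 28: an offset of 17. Each letter is replaced by its alphabet position (a=1..z=26) + 17.
On baker: b=2→19, a=1→18, k=11→28, e=5→22, r=18→35.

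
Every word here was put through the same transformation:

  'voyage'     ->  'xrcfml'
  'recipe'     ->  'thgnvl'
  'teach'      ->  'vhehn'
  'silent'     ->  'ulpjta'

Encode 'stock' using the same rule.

uwshq

In voyage: v→x is +2, o→r is +3, y→c is +4, a→f is +5 — the shift increases by 1 each position. The shift increases by 1 at each position, starting from +2: 2, 3, 4, ….
For stock: s+2=u, t+3=w, o+4=s, c+5=h, k+6=q.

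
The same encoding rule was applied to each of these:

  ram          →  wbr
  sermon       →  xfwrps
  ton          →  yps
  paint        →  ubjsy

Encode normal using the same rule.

The shift depends on letter class: consonant r→w is +5, but vowel a→b is +1. Two shifts are in play — +1 for a/e/i/o/u, +5 for every other letter.
On normal: n(cons)+5=s, o(vowel)+1=p, r(cons)+5=w, m(cons)+5=r, a(vowel)+1=b, l(cons)+5=q.

spwrbq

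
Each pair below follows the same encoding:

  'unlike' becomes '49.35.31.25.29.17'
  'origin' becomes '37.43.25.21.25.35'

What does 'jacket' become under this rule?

27.9.13.29.17.47

u(#21)→49 and n(#14)→35: differences scale by 2, so n = 2·pos + 7. With a=1..z=26, the number is 2·pos + 7.
On jacket: j=10→27, a=1→9, c=3→13, k=11→29, e=5→17, t=20→47.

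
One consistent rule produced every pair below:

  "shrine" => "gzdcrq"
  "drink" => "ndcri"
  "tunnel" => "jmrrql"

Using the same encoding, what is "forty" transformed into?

tudjy

s(18)→g(6) and h(7)→z(25) fit y≡3x+4 (mod 26); the inverse of 3 mod 26 is 9. This is an affine cipher: with a=0,…,z=25, each position x becomes (3x+4) mod 26.
For forty: f(5)→3·5+4≡19=t; o(14)→3·14+4≡20=u; r(17)→3·17+4≡3=d; t(19)→3·19+4≡9=j; y(24)→3·24+4≡24=y (all mod 26).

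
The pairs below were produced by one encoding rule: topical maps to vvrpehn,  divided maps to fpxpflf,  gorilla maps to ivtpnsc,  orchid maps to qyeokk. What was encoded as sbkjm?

Shifts by position in topical: pos 0: t→v (+2), pos 1: o→v (+7), pos 2: p→r (+2), pos 3: i→p (+7) — repeating every 2. A repeating key of period 2 is used — shifts +2, +7 over and over.
Reversing it on sbkjm: s−2=q, b−7=u, k−2=i, j−7=c, m−2=k.

quick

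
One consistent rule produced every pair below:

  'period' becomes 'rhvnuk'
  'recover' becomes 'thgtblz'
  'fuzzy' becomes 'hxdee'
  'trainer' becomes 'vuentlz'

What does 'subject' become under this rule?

uxfokjb

In period: p→r is +2, e→h is +3, r→v is +4, i→n is +5 — the shift increases by 1 each position. Each letter shifts forward by (position + 2), i.e. 2, 3, 4, … — the shift grows by one for each successive letter.
On subject: s+2=u, u+3=x, b+4=f, j+5=o, e+6=k, c+7=j, t+8=b.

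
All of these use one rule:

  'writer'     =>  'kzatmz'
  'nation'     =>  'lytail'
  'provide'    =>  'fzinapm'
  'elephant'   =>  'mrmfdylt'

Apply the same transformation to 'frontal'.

jziltyr

w(22)→k(10) and r(17)→z(25) fit y≡23x+24 (mod 26); the inverse of 23 mod 26 is 17. This is an affine cipher: with a=0,…,z=25, each position x becomes (23x+24) mod 26.
Applying it to frontal: f(5)→23·5+24≡9=j; r(17)→23·17+24≡25=z; o(14)→23·14+24≡8=i; n(13)→23·13+24≡11=l; t(19)→23·19+24≡19=t; a(0)→23·0+24≡24=y; l(11)→23·11+24≡17=r (all mod 26).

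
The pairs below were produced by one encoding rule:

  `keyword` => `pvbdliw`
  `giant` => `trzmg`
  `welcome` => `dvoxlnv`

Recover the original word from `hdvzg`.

Each pair mirrors across the alphabet (k↔p, e↔v, y↔b): positions sum to 25. Each letter is replaced by its mirror in the alphabet: a↔z, b↔y, c↔x, and so on (the Atbash cipher).
Undoing it on hdvzg: h↔s, d↔w, v↔e, z↔a, g↔t.

sweat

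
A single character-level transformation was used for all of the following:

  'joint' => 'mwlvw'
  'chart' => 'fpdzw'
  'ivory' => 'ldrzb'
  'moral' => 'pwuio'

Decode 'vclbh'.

suite

Shifts by position in joint: pos 0: j→m (+3), pos 1: o→w (+8), pos 2: i→l (+3), pos 3: n→v (+8) — repeating every 2. The shifts repeat in a cycle of length 2: positions 0,1,… shift by +3, +8, then the pattern repeats.
Reversing it on vclbh: v−3=s, c−8=u, l−3=i, b−8=t, h−3=e.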